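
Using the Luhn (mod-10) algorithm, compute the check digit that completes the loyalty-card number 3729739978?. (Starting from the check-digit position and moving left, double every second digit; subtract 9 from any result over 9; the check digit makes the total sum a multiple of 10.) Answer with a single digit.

6

Partial digits right→left: 8 7 9 9 3 7 9 2 7 3
Double every second digit counting from the check-digit position (so the 1st, 3rd, 5th, ... of the partial from the right).
  doubled (with −9 where >9): 7 9 6 9 5 → sum 36
  kept as-is: 7 9 7 2 3 → sum 28
Total = 36 + 28 = 64.
Check digit = (10 − (64 mod 10)) mod 10 = 6.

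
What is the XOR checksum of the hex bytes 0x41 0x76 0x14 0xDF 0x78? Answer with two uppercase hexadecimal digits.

XOR the bytes together:
  start with 0x41
  0x41 ⊕ 0x76 = 0x37
  0x37 ⊕ 0x14 = 0x23
  0x23 ⊕ 0xDF = 0xFC
  0xFC ⊕ 0x78 = 0x84

84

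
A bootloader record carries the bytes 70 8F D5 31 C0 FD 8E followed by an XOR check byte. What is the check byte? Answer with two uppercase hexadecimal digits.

XOR the bytes together:
  start with 0x70
  0x70 ⊕ 0x8F = 0xFF
  0xFF ⊕ 0xD5 = 0x2A
  0x2A ⊕ 0x31 = 0x1B
  0x1B ⊕ 0xC0 = 0xDB
  0xDB ⊕ 0xFD = 0x26
  0x26 ⊕ 0x8E = 0xA8

A8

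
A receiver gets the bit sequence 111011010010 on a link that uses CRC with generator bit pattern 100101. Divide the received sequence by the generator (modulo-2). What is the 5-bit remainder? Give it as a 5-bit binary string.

00000

Modulo-2 division of 111011010010 by 100101:
  pos 0: 111011 XOR 100101 = 011110
  pos 1: 111100 XOR 100101 = 011001
  pos 2: 110011 XOR 100101 = 010110
  pos 3: 101100 XOR 100101 = 001001
  pos 5: 100101 XOR 100101 = 000000
Remainder = 00000 (zero — the frame passes the CRC check).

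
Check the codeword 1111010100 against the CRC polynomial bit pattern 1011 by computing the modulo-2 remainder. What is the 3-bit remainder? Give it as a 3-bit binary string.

000

Modulo-2 division of 1111010100 by 1011:
  pos 0: 1111 XOR 1011 = 0100
  pos 1: 1000 XOR 1011 = 0011
  pos 3: 1110 XOR 1011 = 0101
  pos 4: 1011 XOR 1011 = 0000
Remainder = 000 (zero — the frame passes the CRC check).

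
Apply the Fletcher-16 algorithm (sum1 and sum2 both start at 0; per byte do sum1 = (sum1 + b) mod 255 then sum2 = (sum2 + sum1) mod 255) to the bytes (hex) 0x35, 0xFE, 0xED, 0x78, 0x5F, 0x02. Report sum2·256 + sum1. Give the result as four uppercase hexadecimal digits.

1CFB

Running sums (mod 255):
  after byte 0 (0x35): sum1=53, sum2=53
  after byte 1 (0xFE): sum1=52, sum2=105
  after byte 2 (0xED): sum1=34, sum2=139
  after byte 3 (0x78): sum1=154, sum2=38
  after byte 4 (0x5F): sum1=249, sum2=32
  after byte 5 (0x02): sum1=251, sum2=28
Checksum = sum2·256 + sum1 = 28·256 + 251 = 7419 = 0x1CFB.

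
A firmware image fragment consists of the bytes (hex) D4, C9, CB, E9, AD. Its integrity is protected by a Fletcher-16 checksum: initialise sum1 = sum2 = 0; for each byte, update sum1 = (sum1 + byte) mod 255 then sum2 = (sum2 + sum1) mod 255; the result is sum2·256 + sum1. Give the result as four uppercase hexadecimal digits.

Running sums (mod 255):
  after byte 0 (D4): sum1=212, sum2=212
  after byte 1 (C9): sum1=158, sum2=115
  after byte 2 (CB): sum1=106, sum2=221
  after byte 3 (E9): sum1=84, sum2=50
  after byte 4 (AD): sum1=2, sum2=52
Checksum = sum2·256 + sum1 = 52·256 + 2 = 13314 = 0x3402.

3402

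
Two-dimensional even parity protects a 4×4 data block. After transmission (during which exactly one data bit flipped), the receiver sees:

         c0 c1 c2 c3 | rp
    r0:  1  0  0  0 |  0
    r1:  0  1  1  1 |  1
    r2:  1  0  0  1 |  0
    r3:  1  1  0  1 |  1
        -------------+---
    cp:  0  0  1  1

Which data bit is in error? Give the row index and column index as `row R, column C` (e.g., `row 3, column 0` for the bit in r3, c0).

row 0, column 0

Recompute each row's even parity and compare to rp:
  r0: data parity 1, sent rp 0 → mismatch
  r1: data parity 1, sent rp 1 → ok
  r2: data parity 0, sent rp 0 → ok
  r3: data parity 1, sent rp 1 → ok
Recompute each column's even parity and compare to cp:
  c0: data parity 1, sent cp 0 → mismatch
  c1: data parity 0, sent cp 0 → ok
  c2: data parity 1, sent cp 1 → ok
  c3: data parity 1, sent cp 1 → ok
Exactly one row (r0) and one column (c0) fail → the flipped bit is at their intersection.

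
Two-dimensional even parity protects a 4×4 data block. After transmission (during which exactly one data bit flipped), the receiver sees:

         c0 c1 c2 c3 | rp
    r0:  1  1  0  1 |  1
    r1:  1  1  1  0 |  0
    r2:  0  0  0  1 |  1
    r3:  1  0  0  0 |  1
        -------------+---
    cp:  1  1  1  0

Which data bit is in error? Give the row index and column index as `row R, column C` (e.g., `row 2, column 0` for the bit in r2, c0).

Recompute each row's even parity and compare to rp:
  r0: data parity 1, sent rp 1 → ok
  r1: data parity 1, sent rp 0 → mismatch
  r2: data parity 1, sent rp 1 → ok
  r3: data parity 1, sent rp 1 → ok
Recompute each column's even parity and compare to cp:
  c0: data parity 1, sent cp 1 → ok
  c1: data parity 0, sent cp 1 → mismatch
  c2: data parity 1, sent cp 1 → ok
  c3: data parity 0, sent cp 0 → ok
Exactly one row (r1) and one column (c1) fail → the flipped bit is at their intersection.

row 1, column 1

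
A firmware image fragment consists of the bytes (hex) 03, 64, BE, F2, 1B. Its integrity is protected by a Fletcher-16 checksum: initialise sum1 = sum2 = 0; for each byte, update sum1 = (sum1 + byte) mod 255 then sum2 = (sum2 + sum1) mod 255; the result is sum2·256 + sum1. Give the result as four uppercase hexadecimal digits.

Running sums (mod 255):
  after byte 0 (03): sum1=3, sum2=3
  after byte 1 (64): sum1=103, sum2=106
  after byte 2 (BE): sum1=38, sum2=144
  after byte 3 (F2): sum1=25, sum2=169
  after byte 4 (1B): sum1=52, sum2=221
Checksum = sum2·256 + sum1 = 221·256 + 52 = 56628 = 0xDD34.

DD34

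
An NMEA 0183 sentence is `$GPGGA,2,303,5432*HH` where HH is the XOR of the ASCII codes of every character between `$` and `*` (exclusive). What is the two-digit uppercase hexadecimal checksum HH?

78

XOR the ASCII codes of the payload characters:
  'G' = 0x47 → acc = 0x47
  'P' = 0x50 → acc = 0x17
  'G' = 0x47 → acc = 0x50
  'G' = 0x47 → acc = 0x17
  'A' = 0x41 → acc = 0x56
  ',' = 0x2C → acc = 0x7A
  '2' = 0x32 → acc = 0x48
  ',' = 0x2C → acc = 0x64
  '3' = 0x33 → acc = 0x57
  '0' = 0x30 → acc = 0x67
  '3' = 0x33 → acc = 0x54
  ',' = 0x2C → acc = 0x78
  '5' = 0x35 → acc = 0x4D
  '4' = 0x34 → acc = 0x79
  '3' = 0x33 → acc = 0x4A
  '2' = 0x32 → acc = 0x78
Checksum = 0x78.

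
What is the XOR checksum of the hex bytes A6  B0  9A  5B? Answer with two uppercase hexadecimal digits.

D7

XOR the bytes together:
  start with 0xA6
  0xA6 ⊕ 0xB0 = 0x16
  0x16 ⊕ 0x9A = 0x8C
  0x8C ⊕ 0x5B = 0xD7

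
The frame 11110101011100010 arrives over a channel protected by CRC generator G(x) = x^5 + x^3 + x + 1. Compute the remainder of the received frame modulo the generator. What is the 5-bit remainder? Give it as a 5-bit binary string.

00000

Modulo-2 division of 11110101011100010 by 101011:
  pos 0: 111101 XOR 101011 = 010110
  pos 1: 101100 XOR 101011 = 000111
  pos 4: 111101 XOR 101011 = 010110
  pos 5: 101101 XOR 101011 = 000110
  pos 8: 110100 XOR 101011 = 011111
  pos 9: 111110 XOR 101011 = 010101
  pos 10: 101011 XOR 101011 = 000000
Remainder = 00000 (zero — the frame passes the CRC check).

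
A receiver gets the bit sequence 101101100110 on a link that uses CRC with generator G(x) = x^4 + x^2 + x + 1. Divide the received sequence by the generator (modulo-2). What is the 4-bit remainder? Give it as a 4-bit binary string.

0010

Modulo-2 division of 101101100110 by 10111:
  pos 0: 10110 XOR 10111 = 00001
  pos 4: 11100 XOR 10111 = 01011
  pos 5: 10111 XOR 10111 = 00000
Remainder = 0010 (nonzero — an error is detected).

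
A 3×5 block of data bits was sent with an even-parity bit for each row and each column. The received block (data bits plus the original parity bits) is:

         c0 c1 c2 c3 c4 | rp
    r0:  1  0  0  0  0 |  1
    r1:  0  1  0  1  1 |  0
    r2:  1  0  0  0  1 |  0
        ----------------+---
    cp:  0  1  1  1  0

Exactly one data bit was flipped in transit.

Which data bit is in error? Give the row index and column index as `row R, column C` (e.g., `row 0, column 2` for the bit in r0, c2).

row 1, column 2

Recompute each row's even parity and compare to rp:
  r0: data parity 1, sent rp 1 → ok
  r1: data parity 1, sent rp 0 → mismatch
  r2: data parity 0, sent rp 0 → ok
Recompute each column's even parity and compare to cp:
  c0: data parity 0, sent cp 0 → ok
  c1: data parity 1, sent cp 1 → ok
  c2: data parity 0, sent cp 1 → mismatch
  c3: data parity 1, sent cp 1 → ok
  c4: data parity 0, sent cp 0 → ok
Exactly one row (r1) and one column (c2) fail → the flipped bit is at their intersection.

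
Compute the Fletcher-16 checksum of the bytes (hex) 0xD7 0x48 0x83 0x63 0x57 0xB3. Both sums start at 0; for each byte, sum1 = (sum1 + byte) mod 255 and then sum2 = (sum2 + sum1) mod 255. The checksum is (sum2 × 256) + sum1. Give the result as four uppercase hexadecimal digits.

Running sums (mod 255):
  after byte 0 (0xD7): sum1=215, sum2=215
  after byte 1 (0x48): sum1=32, sum2=247
  after byte 2 (0x83): sum1=163, sum2=155
  after byte 3 (0x63): sum1=7, sum2=162
  after byte 4 (0x57): sum1=94, sum2=1
  after byte 5 (0xB3): sum1=18, sum2=19
Checksum = sum2·256 + sum1 = 19·256 + 18 = 4882 = 0x1312.

1312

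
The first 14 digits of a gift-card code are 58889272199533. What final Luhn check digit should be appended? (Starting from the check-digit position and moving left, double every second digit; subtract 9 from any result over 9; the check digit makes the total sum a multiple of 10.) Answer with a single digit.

Partial digits right→left: 3 3 5 9 9 1 2 7 2 9 8 8 8 5
Double every second digit counting from the check-digit position (so the 1st, 3rd, 5th, ... of the partial from the right).
  doubled (with −9 where >9): 6 1 9 4 4 7 7 → sum 38
  kept as-is: 3 9 1 7 9 8 5 → sum 42
Total = 38 + 42 = 80.
Check digit = (10 − (80 mod 10)) mod 10 = 0.

0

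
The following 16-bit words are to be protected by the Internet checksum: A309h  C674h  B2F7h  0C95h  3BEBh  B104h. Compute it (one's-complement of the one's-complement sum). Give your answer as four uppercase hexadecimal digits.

One's-complement addition (fold any carry out of bit 15 back into bit 0):
  0xA309 + 0xC674 = 0x1697D → wrap carry → 0x697E
  0x697E + 0xB2F7 = 0x11C75 → wrap carry → 0x1C76
  0x1C76 + 0x0C95 = 0x0290B
  0x290B + 0x3BEB = 0x064F6
  0x64F6 + 0xB104 = 0x115FA → wrap carry → 0x15FB
One's-complement sum = 0x15FB.
Checksum = ~0x15FB & 0xFFFF = 0xEA04.

EA04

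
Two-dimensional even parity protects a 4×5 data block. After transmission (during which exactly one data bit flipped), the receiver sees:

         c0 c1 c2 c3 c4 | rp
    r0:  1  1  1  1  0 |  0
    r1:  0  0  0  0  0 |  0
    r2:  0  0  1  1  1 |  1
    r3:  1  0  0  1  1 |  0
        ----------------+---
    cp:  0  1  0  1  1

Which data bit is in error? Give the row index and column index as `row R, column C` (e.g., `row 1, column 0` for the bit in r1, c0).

Recompute each row's even parity and compare to rp:
  r0: data parity 0, sent rp 0 → ok
  r1: data parity 0, sent rp 0 → ok
  r2: data parity 1, sent rp 1 → ok
  r3: data parity 1, sent rp 0 → mismatch
Recompute each column's even parity and compare to cp:
  c0: data parity 0, sent cp 0 → ok
  c1: data parity 1, sent cp 1 → ok
  c2: data parity 0, sent cp 0 → ok
  c3: data parity 1, sent cp 1 → ok
  c4: data parity 0, sent cp 1 → mismatch
Exactly one row (r3) and one column (c4) fail → the flipped bit is at their intersection.

row 3, column 4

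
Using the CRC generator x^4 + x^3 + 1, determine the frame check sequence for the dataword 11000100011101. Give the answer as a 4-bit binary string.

1010

Append 4 zeros: 110001000111010000. Divide by 11001 (XOR where the leading bit is 1):
  pos 0: 11000 XOR 11001 = 00001
  pos 4: 11000 XOR 11001 = 00001
  pos 8: 11110 XOR 11001 = 00111
  pos 10: 11110 XOR 11001 = 00111
  pos 12: 11100 XOR 11001 = 00101
Remainder (last 4 bits) = 1010. This is the CRC / FCS.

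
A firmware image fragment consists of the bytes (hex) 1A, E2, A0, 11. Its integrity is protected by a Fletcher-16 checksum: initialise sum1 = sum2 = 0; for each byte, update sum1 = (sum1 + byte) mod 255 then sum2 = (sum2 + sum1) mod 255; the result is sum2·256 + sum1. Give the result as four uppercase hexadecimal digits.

63AE

Running sums (mod 255):
  after byte 0 (1A): sum1=26, sum2=26
  after byte 1 (E2): sum1=252, sum2=23
  after byte 2 (A0): sum1=157, sum2=180
  after byte 3 (11): sum1=174, sum2=99
Checksum = sum2·256 + sum1 = 99·256 + 174 = 25518 = 0x63AE.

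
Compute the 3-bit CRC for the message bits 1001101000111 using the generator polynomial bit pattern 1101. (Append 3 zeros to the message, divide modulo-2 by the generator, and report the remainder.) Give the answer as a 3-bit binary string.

Append 3 zeros: 1001101000111000. Divide by 1101 (XOR where the leading bit is 1):
  pos 0: 1001 XOR 1101 = 0100
  pos 1: 1001 XOR 1101 = 0100
  pos 2: 1000 XOR 1101 = 0101
  pos 3: 1011 XOR 1101 = 0110
  pos 4: 1100 XOR 1101 = 0001
  pos 7: 1001 XOR 1101 = 0100
  pos 8: 1001 XOR 1101 = 0100
  pos 9: 1001 XOR 1101 = 0100
  pos 10: 1000 XOR 1101 = 0101
  pos 11: 1010 XOR 1101 = 0111
  pos 12: 1110 XOR 1101 = 0011
Remainder (last 3 bits) = 011. This is the CRC / FCS.

011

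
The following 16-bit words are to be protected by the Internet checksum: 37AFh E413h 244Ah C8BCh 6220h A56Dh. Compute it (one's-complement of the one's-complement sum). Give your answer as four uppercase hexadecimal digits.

EFA7

One's-complement addition (fold any carry out of bit 15 back into bit 0):
  0x37AF + 0xE413 = 0x11BC2 → wrap carry → 0x1BC3
  0x1BC3 + 0x244A = 0x0400D
  0x400D + 0xC8BC = 0x108C9 → wrap carry → 0x08CA
  0x08CA + 0x6220 = 0x06AEA
  0x6AEA + 0xA56D = 0x11057 → wrap carry → 0x1058
One's-complement sum = 0x1058.
Checksum = ~0x1058 & 0xFFFF = 0xEFA7.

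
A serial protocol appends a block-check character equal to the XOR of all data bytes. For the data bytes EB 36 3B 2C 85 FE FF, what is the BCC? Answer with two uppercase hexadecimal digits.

XOR the bytes together:
  start with 0xEB
  0xEB ⊕ 0x36 = 0xDD
  0xDD ⊕ 0x3B = 0xE6
  0xE6 ⊕ 0x2C = 0xCA
  0xCA ⊕ 0x85 = 0x4F
  0x4F ⊕ 0xFE = 0xB1
  0xB1 ⊕ 0xFF = 0x4E

4E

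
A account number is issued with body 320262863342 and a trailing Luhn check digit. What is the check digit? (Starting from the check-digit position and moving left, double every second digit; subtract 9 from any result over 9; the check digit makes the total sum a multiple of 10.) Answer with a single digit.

Partial digits right→left: 2 4 3 3 6 8 2 6 2 0 2 3
Double every second digit counting from the check-digit position (so the 1st, 3rd, 5th, ... of the partial from the right).
  doubled (with −9 where >9): 4 6 3 4 4 4 → sum 25
  kept as-is: 4 3 8 6 0 3 → sum 24
Total = 25 + 24 = 49.
Check digit = (10 − (49 mod 10)) mod 10 = 1.

1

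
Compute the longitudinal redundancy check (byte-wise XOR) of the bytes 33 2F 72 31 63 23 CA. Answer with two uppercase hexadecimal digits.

D5

XOR the bytes together:
  start with 0x33
  0x33 ⊕ 0x2F = 0x1C
  0x1C ⊕ 0x72 = 0x6E
  0x6E ⊕ 0x31 = 0x5F
  0x5F ⊕ 0x63 = 0x3C
  0x3C ⊕ 0x23 = 0x1F
  0x1F ⊕ 0xCA = 0xD5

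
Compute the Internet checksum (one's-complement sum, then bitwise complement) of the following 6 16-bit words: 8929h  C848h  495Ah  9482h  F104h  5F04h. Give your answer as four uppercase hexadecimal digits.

80A7

One's-complement addition (fold any carry out of bit 15 back into bit 0):
  0x8929 + 0xC848 = 0x15171 → wrap carry → 0x5172
  0x5172 + 0x495A = 0x09ACC
  0x9ACC + 0x9482 = 0x12F4E → wrap carry → 0x2F4F
  0x2F4F + 0xF104 = 0x12053 → wrap carry → 0x2054
  0x2054 + 0x5F04 = 0x07F58
One's-complement sum = 0x7F58.
Checksum = ~0x7F58 & 0xFFFF = 0x80A7.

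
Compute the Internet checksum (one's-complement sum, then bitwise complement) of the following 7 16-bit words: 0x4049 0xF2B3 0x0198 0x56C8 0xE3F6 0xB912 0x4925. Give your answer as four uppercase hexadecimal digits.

One's-complement addition (fold any carry out of bit 15 back into bit 0):
  0x4049 + 0xF2B3 = 0x132FC → wrap carry → 0x32FD
  0x32FD + 0x0198 = 0x03495
  0x3495 + 0x56C8 = 0x08B5D
  0x8B5D + 0xE3F6 = 0x16F53 → wrap carry → 0x6F54
  0x6F54 + 0xB912 = 0x12866 → wrap carry → 0x2867
  0x2867 + 0x4925 = 0x0718C
One's-complement sum = 0x718C.
Checksum = ~0x718C & 0xFFFF = 0x8E73.

8E73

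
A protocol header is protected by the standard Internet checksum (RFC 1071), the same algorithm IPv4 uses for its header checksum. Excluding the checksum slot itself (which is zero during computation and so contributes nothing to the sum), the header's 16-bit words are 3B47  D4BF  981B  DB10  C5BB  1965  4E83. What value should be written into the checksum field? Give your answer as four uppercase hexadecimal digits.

4F28

One's-complement addition (fold any carry out of bit 15 back into bit 0):
  0x3B47 + 0xD4BF = 0x11006 → wrap carry → 0x1007
  0x1007 + 0x981B = 0x0A822
  0xA822 + 0xDB10 = 0x18332 → wrap carry → 0x8333
  0x8333 + 0xC5BB = 0x148EE → wrap carry → 0x48EF
  0x48EF + 0x1965 = 0x06254
  0x6254 + 0x4E83 = 0x0B0D7
One's-complement sum = 0xB0D7.
Checksum = ~0xB0D7 & 0xFFFF = 0x4F28.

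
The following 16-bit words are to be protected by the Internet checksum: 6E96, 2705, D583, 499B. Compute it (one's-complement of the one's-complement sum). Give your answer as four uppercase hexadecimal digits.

One's-complement addition (fold any carry out of bit 15 back into bit 0):
  0x6E96 + 0x2705 = 0x0959B
  0x959B + 0xD583 = 0x16B1E → wrap carry → 0x6B1F
  0x6B1F + 0x499B = 0x0B4BA
One's-complement sum = 0xB4BA.
Checksum = ~0xB4BA & 0xFFFF = 0x4B45.

4B45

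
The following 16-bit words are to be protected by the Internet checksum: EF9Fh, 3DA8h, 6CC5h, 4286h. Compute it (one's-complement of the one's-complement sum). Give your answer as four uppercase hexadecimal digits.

236C

One's-complement addition (fold any carry out of bit 15 back into bit 0):
  0xEF9F + 0x3DA8 = 0x12D47 → wrap carry → 0x2D48
  0x2D48 + 0x6CC5 = 0x09A0D
  0x9A0D + 0x4286 = 0x0DC93
One's-complement sum = 0xDC93.
Checksum = ~0xDC93 & 0xFFFF = 0x236C.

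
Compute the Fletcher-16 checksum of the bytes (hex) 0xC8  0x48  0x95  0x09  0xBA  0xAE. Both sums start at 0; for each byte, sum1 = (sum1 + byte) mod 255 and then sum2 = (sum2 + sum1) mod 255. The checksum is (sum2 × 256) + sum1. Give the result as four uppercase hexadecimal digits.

Running sums (mod 255):
  after byte 0 (0xC8): sum1=200, sum2=200
  after byte 1 (0x48): sum1=17, sum2=217
  after byte 2 (0x95): sum1=166, sum2=128
  after byte 3 (0x09): sum1=175, sum2=48
  after byte 4 (0xBA): sum1=106, sum2=154
  after byte 5 (0xAE): sum1=25, sum2=179
Checksum = sum2·256 + sum1 = 179·256 + 25 = 45849 = 0xB319.

B319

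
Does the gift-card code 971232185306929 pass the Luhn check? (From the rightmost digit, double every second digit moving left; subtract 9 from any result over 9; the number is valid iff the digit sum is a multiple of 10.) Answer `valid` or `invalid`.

From the right, keep odd positions and double even positions (subtract 9 from any doubled value over 9):
  doubled (positions 2,4,...): 4 3 6 7 4 4 5 → sum 33
  kept (positions 1,3,...): 9 9 0 5 1 3 1 9 → sum 37
Total = 70.
70 mod 10 = 0, so the number is valid.

valid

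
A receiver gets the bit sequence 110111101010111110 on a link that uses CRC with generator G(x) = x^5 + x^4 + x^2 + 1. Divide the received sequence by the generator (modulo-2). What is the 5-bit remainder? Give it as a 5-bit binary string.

Modulo-2 division of 110111101010111110 by 110101:
  pos 0: 110111 XOR 110101 = 000010
  pos 4: 101010 XOR 110101 = 011111
  pos 5: 111111 XOR 110101 = 001010
  pos 7: 101001 XOR 110101 = 011100
  pos 8: 111001 XOR 110101 = 001100
  pos 10: 110011 XOR 110101 = 000110
Remainder = 11010 (nonzero — an error is detected).

11010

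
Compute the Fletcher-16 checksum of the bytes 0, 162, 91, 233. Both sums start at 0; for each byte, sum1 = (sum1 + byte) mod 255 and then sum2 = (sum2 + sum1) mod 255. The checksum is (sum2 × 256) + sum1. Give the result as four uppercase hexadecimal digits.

88E7

Running sums (mod 255):
  after byte 0 (0): sum1=0, sum2=0
  after byte 1 (162): sum1=162, sum2=162
  after byte 2 (91): sum1=253, sum2=160
  after byte 3 (233): sum1=231, sum2=136
Checksum = sum2·256 + sum1 = 136·256 + 231 = 35047 = 0x88E7.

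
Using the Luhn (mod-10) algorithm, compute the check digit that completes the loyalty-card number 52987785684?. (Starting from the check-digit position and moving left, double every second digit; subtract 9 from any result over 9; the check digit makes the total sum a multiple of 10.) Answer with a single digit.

7

Partial digits right→left: 4 8 6 5 8 7 7 8 9 2 5
Double every second digit counting from the check-digit position (so the 1st, 3rd, 5th, ... of the partial from the right).
  doubled (with −9 where >9): 8 3 7 5 9 1 → sum 33
  kept as-is: 8 5 7 8 2 → sum 30
Total = 33 + 30 = 63.
Check digit = (10 − (63 mod 10)) mod 10 = 7.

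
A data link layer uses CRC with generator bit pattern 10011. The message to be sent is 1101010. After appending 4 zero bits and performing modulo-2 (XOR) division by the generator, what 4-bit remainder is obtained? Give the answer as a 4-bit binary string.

0000

Append 4 zeros: 11010100000. Divide by 10011 (XOR where the leading bit is 1):
  pos 0: 11010 XOR 10011 = 01001
  pos 1: 10011 XOR 10011 = 00000
Remainder (last 4 bits) = 0000. This is the CRC / FCS.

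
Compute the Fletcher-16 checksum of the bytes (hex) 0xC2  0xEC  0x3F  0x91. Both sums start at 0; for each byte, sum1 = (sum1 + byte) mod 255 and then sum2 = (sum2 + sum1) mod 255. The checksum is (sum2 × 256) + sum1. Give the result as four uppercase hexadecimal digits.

Running sums (mod 255):
  after byte 0 (0xC2): sum1=194, sum2=194
  after byte 1 (0xEC): sum1=175, sum2=114
  after byte 2 (0x3F): sum1=238, sum2=97
  after byte 3 (0x91): sum1=128, sum2=225
Checksum = sum2·256 + sum1 = 225·256 + 128 = 57728 = 0xE180.

E180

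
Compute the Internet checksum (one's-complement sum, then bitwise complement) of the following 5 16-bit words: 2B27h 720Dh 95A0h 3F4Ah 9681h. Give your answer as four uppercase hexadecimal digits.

F75E

One's-complement addition (fold any carry out of bit 15 back into bit 0):
  0x2B27 + 0x720D = 0x09D34
  0x9D34 + 0x95A0 = 0x132D4 → wrap carry → 0x32D5
  0x32D5 + 0x3F4A = 0x0721F
  0x721F + 0x9681 = 0x108A0 → wrap carry → 0x08A1
One's-complement sum = 0x08A1.
Checksum = ~0x08A1 & 0xFFFF = 0xF75E.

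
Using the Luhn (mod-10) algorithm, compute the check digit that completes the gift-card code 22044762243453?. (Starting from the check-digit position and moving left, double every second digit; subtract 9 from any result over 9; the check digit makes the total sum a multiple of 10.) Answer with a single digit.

5

Partial digits right→left: 3 5 4 3 4 2 2 6 7 4 4 0 2 2
Double every second digit counting from the check-digit position (so the 1st, 3rd, 5th, ... of the partial from the right).
  doubled (with −9 where >9): 6 8 8 4 5 8 4 → sum 43
  kept as-is: 5 3 2 6 4 0 2 → sum 22
Total = 43 + 22 = 65.
Check digit = (10 − (65 mod 10)) mod 10 = 5.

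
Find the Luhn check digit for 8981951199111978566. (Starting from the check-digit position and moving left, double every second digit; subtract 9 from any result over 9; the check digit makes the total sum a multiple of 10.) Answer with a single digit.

4

Partial digits right→left: 6 6 5 8 7 9 1 1 1 9 9 1 1 5 9 1 8 9 8
Double every second digit counting from the check-digit position (so the 1st, 3rd, 5th, ... of the partial from the right).
  doubled (with −9 where >9): 3 1 5 2 2 9 2 9 7 7 → sum 47
  kept as-is: 6 8 9 1 9 1 5 1 9 → sum 49
Total = 47 + 49 = 96.
Check digit = (10 − (96 mod 10)) mod 10 = 4.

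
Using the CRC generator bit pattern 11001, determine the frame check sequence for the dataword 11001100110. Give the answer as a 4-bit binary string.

Append 4 zeros: 110011001100000. Divide by 11001 (XOR where the leading bit is 1):
  pos 0: 11001 XOR 11001 = 00000
  pos 5: 10011 XOR 11001 = 01010
  pos 6: 10100 XOR 11001 = 01101
  pos 7: 11010 XOR 11001 = 00011
  pos 10: 11000 XOR 11001 = 00001
Remainder (last 4 bits) = 0001. This is the CRC / FCS.

0001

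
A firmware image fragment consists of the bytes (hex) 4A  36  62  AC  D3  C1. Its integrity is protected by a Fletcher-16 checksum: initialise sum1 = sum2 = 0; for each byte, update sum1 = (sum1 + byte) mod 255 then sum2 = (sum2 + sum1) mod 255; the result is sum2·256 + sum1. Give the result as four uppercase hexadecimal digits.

Running sums (mod 255):
  after byte 0 (4A): sum1=74, sum2=74
  after byte 1 (36): sum1=128, sum2=202
  after byte 2 (62): sum1=226, sum2=173
  after byte 3 (AC): sum1=143, sum2=61
  after byte 4 (D3): sum1=99, sum2=160
  after byte 5 (C1): sum1=37, sum2=197
Checksum = sum2·256 + sum1 = 197·256 + 37 = 50469 = 0xC525.

C525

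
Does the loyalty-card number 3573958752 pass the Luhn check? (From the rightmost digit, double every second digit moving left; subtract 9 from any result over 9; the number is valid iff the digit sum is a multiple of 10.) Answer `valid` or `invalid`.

From the right, keep odd positions and double even positions (subtract 9 from any doubled value over 9):
  doubled (positions 2,4,...): 1 7 9 5 6 → sum 28
  kept (positions 1,3,...): 2 7 5 3 5 → sum 22
Total = 50.
50 mod 10 = 0, so the number is valid.

valid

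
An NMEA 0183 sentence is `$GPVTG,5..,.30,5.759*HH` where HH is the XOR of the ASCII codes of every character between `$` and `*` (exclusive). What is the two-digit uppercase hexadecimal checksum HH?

XOR the ASCII codes of the payload characters:
  'G' = 0x47 → acc = 0x47
  'P' = 0x50 → acc = 0x17
  'V' = 0x56 → acc = 0x41
  'T' = 0x54 → acc = 0x15
  'G' = 0x47 → acc = 0x52
  ',' = 0x2C → acc = 0x7E
  '5' = 0x35 → acc = 0x4B
  '.' = 0x2E → acc = 0x65
  '.' = 0x2E → acc = 0x4B
  ',' = 0x2C → acc = 0x67
  '.' = 0x2E → acc = 0x49
  '3' = 0x33 → acc = 0x7A
  '0' = 0x30 → acc = 0x4A
  ',' = 0x2C → acc = 0x66
  '5' = 0x35 → acc = 0x53
  '.' = 0x2E → acc = 0x7D
  '7' = 0x37 → acc = 0x4A
  '5' = 0x35 → acc = 0x7F
  '9' = 0x39 → acc = 0x46
Checksum = 0x46.

46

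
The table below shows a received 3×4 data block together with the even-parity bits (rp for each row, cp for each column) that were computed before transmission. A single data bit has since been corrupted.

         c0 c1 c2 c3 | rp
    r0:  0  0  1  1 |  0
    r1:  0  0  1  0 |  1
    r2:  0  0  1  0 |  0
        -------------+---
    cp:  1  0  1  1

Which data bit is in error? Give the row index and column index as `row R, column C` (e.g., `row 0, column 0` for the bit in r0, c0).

Recompute each row's even parity and compare to rp:
  r0: data parity 0, sent rp 0 → ok
  r1: data parity 1, sent rp 1 → ok
  r2: data parity 1, sent rp 0 → mismatch
Recompute each column's even parity and compare to cp:
  c0: data parity 0, sent cp 1 → mismatch
  c1: data parity 0, sent cp 0 → ok
  c2: data parity 1, sent cp 1 → ok
  c3: data parity 1, sent cp 1 → ok
Exactly one row (r2) and one column (c0) fail → the flipped bit is at their intersection.

row 2, column 0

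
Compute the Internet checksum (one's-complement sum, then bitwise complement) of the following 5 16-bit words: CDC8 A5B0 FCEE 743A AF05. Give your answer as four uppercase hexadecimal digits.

6C57

One's-complement addition (fold any carry out of bit 15 back into bit 0):
  0xCDC8 + 0xA5B0 = 0x17378 → wrap carry → 0x7379
  0x7379 + 0xFCEE = 0x17067 → wrap carry → 0x7068
  0x7068 + 0x743A = 0x0E4A2
  0xE4A2 + 0xAF05 = 0x193A7 → wrap carry → 0x93A8
One's-complement sum = 0x93A8.
Checksum = ~0x93A8 & 0xFFFF = 0x6C57.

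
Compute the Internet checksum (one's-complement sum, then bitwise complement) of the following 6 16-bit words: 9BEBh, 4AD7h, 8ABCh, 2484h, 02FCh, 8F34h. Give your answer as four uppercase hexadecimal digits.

One's-complement addition (fold any carry out of bit 15 back into bit 0):
  0x9BEB + 0x4AD7 = 0x0E6C2
  0xE6C2 + 0x8ABC = 0x1717E → wrap carry → 0x717F
  0x717F + 0x2484 = 0x09603
  0x9603 + 0x02FC = 0x098FF
  0x98FF + 0x8F34 = 0x12833 → wrap carry → 0x2834
One's-complement sum = 0x2834.
Checksum = ~0x2834 & 0xFFFF = 0xD7CB.

D7CB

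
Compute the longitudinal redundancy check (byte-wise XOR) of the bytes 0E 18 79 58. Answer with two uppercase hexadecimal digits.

37

XOR the bytes together:
  start with 0x0E
  0x0E ⊕ 0x18 = 0x16
  0x16 ⊕ 0x79 = 0x6F
  0x6F ⊕ 0x58 = 0x37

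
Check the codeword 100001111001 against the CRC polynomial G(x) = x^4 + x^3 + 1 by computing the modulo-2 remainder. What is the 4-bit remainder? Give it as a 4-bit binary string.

Modulo-2 division of 100001111001 by 11001:
  pos 0: 10000 XOR 11001 = 01001
  pos 1: 10011 XOR 11001 = 01010
  pos 2: 10101 XOR 11001 = 01100
  pos 3: 11001 XOR 11001 = 00000
Remainder = 1001 (nonzero — an error is detected).

1001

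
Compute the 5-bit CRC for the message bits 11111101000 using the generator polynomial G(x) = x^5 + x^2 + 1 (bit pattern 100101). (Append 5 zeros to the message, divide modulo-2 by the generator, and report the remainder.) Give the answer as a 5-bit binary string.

01011

Append 5 zeros: 1111110100000000. Divide by 100101 (XOR where the leading bit is 1):
  pos 0: 111111 XOR 100101 = 011010
  pos 1: 110100 XOR 100101 = 010001
  pos 2: 100011 XOR 100101 = 000110
  pos 5: 110000 XOR 100101 = 010101
  pos 6: 101010 XOR 100101 = 001111
  pos 8: 111100 XOR 100101 = 011001
  pos 9: 110010 XOR 100101 = 010111
  pos 10: 101110 XOR 100101 = 001011
Remainder (last 5 bits) = 01011. This is the CRC / FCS.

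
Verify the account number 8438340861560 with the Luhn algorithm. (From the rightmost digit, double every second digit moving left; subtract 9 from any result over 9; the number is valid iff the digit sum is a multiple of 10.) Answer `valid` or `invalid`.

valid

From the right, keep odd positions and double even positions (subtract 9 from any doubled value over 9):
  doubled (positions 2,4,...): 3 2 7 8 7 8 → sum 35
  kept (positions 1,3,...): 0 5 6 0 3 3 8 → sum 25
Total = 60.
60 mod 10 = 0, so the number is valid.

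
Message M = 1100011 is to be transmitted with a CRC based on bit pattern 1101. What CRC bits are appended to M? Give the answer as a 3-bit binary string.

Append 3 zeros: 1100011000. Divide by 1101 (XOR where the leading bit is 1):
  pos 0: 1100 XOR 1101 = 0001
  pos 3: 1011 XOR 1101 = 0110
  pos 4: 1100 XOR 1101 = 0001
Remainder (last 3 bits) = 100. This is the CRC / FCS.

100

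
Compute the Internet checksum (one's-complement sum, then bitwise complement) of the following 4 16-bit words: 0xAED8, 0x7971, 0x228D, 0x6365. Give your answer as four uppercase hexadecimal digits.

51C3

One's-complement addition (fold any carry out of bit 15 back into bit 0):
  0xAED8 + 0x7971 = 0x12849 → wrap carry → 0x284A
  0x284A + 0x228D = 0x04AD7
  0x4AD7 + 0x6365 = 0x0AE3C
One's-complement sum = 0xAE3C.
Checksum = ~0xAE3C & 0xFFFF = 0x51C3.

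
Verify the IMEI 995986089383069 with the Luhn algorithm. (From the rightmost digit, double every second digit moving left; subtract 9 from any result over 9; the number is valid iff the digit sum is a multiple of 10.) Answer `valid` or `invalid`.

From the right, keep odd positions and double even positions (subtract 9 from any doubled value over 9):
  doubled (positions 2,4,...): 3 6 6 7 3 9 9 → sum 43
  kept (positions 1,3,...): 9 0 8 9 0 8 5 9 → sum 48
Total = 91.
91 mod 10 = 1, so the number is invalid.

invalid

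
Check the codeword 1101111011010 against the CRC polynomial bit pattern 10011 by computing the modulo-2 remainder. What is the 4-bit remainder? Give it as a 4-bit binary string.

Modulo-2 division of 1101111011010 by 10011:
  pos 0: 11011 XOR 10011 = 01000
  pos 1: 10001 XOR 10011 = 00010
  pos 4: 10101 XOR 10011 = 00110
  pos 6: 11010 XOR 10011 = 01001
  pos 7: 10011 XOR 10011 = 00000
Remainder = 0000 (zero — the frame passes the CRC check).

0000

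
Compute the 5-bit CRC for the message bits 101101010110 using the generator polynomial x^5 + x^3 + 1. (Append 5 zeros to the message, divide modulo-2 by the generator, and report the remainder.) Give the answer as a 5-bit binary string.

10111

Append 5 zeros: 10110101011000000. Divide by 101001 (XOR where the leading bit is 1):
  pos 0: 101101 XOR 101001 = 000100
  pos 3: 100010 XOR 101001 = 001011
  pos 5: 101111 XOR 101001 = 000110
  pos 8: 110000 XOR 101001 = 011001
  pos 9: 110010 XOR 101001 = 011011
  pos 10: 110110 XOR 101001 = 011111
  pos 11: 111110 XOR 101001 = 010111
Remainder (last 5 bits) = 10111. This is the CRC / FCS.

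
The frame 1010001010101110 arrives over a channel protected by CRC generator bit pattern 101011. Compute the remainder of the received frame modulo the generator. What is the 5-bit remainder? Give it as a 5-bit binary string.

Modulo-2 division of 1010001010101110 by 101011:
  pos 0: 101000 XOR 101011 = 000011
  pos 4: 111010 XOR 101011 = 010001
  pos 5: 100011 XOR 101011 = 001000
  pos 7: 100001 XOR 101011 = 001010
  pos 9: 101011 XOR 101011 = 000000
Remainder = 00000 (zero — the frame passes the CRC check).

00000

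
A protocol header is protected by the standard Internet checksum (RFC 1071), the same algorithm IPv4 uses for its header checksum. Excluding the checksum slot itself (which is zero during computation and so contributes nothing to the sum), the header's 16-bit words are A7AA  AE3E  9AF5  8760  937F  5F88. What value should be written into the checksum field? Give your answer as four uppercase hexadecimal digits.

94B8

One's-complement addition (fold any carry out of bit 15 back into bit 0):
  0xA7AA + 0xAE3E = 0x155E8 → wrap carry → 0x55E9
  0x55E9 + 0x9AF5 = 0x0F0DE
  0xF0DE + 0x8760 = 0x1783E → wrap carry → 0x783F
  0x783F + 0x937F = 0x10BBE → wrap carry → 0x0BBF
  0x0BBF + 0x5F88 = 0x06B47
One's-complement sum = 0x6B47.
Checksum = ~0x6B47 & 0xFFFF = 0x94B8.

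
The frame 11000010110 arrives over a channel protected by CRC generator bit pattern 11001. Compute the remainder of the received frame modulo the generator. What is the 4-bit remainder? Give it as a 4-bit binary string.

Modulo-2 division of 11000010110 by 11001:
  pos 0: 11000 XOR 11001 = 00001
  pos 4: 10101 XOR 11001 = 01100
  pos 5: 11001 XOR 11001 = 00000
Remainder = 0000 (zero — the frame passes the CRC check).

0000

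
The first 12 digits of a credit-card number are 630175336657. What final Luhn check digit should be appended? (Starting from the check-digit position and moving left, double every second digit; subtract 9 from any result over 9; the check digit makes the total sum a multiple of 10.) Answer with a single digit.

Partial digits right→left: 7 5 6 6 3 3 5 7 1 0 3 6
Double every second digit counting from the check-digit position (so the 1st, 3rd, 5th, ... of the partial from the right).
  doubled (with −9 where >9): 5 3 6 1 2 6 → sum 23
  kept as-is: 5 6 3 7 0 6 → sum 27
Total = 23 + 27 = 50.
Check digit = (10 − (50 mod 10)) mod 10 = 0.

0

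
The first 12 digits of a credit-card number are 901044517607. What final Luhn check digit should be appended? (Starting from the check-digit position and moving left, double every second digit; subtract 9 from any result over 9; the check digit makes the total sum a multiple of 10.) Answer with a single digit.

6

Partial digits right→left: 7 0 6 7 1 5 4 4 0 1 0 9
Double every second digit counting from the check-digit position (so the 1st, 3rd, 5th, ... of the partial from the right).
  doubled (with −9 where >9): 5 3 2 8 0 0 → sum 18
  kept as-is: 0 7 5 4 1 9 → sum 26
Total = 18 + 26 = 44.
Check digit = (10 − (44 mod 10)) mod 10 = 6.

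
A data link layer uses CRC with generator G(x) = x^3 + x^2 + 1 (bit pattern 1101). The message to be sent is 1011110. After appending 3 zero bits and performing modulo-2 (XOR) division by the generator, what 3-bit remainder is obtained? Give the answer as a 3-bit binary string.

111

Append 3 zeros: 1011110000. Divide by 1101 (XOR where the leading bit is 1):
  pos 0: 1011 XOR 1101 = 0110
  pos 1: 1101 XOR 1101 = 0000
  pos 5: 1000 XOR 1101 = 0101
  pos 6: 1010 XOR 1101 = 0111
Remainder (last 3 bits) = 111. This is the CRC / FCS.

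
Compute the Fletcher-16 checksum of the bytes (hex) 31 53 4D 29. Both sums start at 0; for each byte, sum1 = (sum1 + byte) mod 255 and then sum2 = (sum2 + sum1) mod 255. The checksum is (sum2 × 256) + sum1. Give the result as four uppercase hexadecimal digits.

82FA

Running sums (mod 255):
  after byte 0 (31): sum1=49, sum2=49
  after byte 1 (53): sum1=132, sum2=181
  after byte 2 (4D): sum1=209, sum2=135
  after byte 3 (29): sum1=250, sum2=130
Checksum = sum2·256 + sum1 = 130·256 + 250 = 33530 = 0x82FA.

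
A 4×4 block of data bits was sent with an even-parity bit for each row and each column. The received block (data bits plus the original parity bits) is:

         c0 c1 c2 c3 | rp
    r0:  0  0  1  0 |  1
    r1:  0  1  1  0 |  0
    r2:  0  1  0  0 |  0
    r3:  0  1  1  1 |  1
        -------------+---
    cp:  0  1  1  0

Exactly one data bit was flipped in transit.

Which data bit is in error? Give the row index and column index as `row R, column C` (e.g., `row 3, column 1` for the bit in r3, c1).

row 2, column 3

Recompute each row's even parity and compare to rp:
  r0: data parity 1, sent rp 1 → ok
  r1: data parity 0, sent rp 0 → ok
  r2: data parity 1, sent rp 0 → mismatch
  r3: data parity 1, sent rp 1 → ok
Recompute each column's even parity and compare to cp:
  c0: data parity 0, sent cp 0 → ok
  c1: data parity 1, sent cp 1 → ok
  c2: data parity 1, sent cp 1 → ok
  c3: data parity 1, sent cp 0 → mismatch
Exactly one row (r2) and one column (c3) fail → the flipped bit is at their intersection.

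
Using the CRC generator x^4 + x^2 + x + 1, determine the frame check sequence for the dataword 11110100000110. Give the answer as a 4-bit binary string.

0100

Append 4 zeros: 111101000001100000. Divide by 10111 (XOR where the leading bit is 1):
  pos 0: 11110 XOR 10111 = 01001
  pos 1: 10011 XOR 10111 = 00100
  pos 3: 10000 XOR 10111 = 00111
  pos 5: 11100 XOR 10111 = 01011
  pos 6: 10110 XOR 10111 = 00001
  pos 10: 11100 XOR 10111 = 01011
  pos 11: 10110 XOR 10111 = 00001
Remainder (last 4 bits) = 0100. This is the CRC / FCS.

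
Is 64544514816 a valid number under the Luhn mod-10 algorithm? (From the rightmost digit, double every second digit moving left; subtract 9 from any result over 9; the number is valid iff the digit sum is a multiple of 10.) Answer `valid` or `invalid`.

invalid

From the right, keep odd positions and double even positions (subtract 9 from any doubled value over 9):
  doubled (positions 2,4,...): 2 8 1 8 8 → sum 27
  kept (positions 1,3,...): 6 8 1 4 5 6 → sum 30
Total = 57.
57 mod 10 = 7, so the number is invalid.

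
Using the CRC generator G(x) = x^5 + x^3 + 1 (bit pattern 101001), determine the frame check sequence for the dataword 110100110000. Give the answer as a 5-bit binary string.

Append 5 zeros: 11010011000000000. Divide by 101001 (XOR where the leading bit is 1):
  pos 0: 110100 XOR 101001 = 011101
  pos 1: 111011 XOR 101001 = 010010
  pos 2: 100101 XOR 101001 = 001100
  pos 4: 110000 XOR 101001 = 011001
  pos 5: 110010 XOR 101001 = 011011
  pos 6: 110110 XOR 101001 = 011111
  pos 7: 111110 XOR 101001 = 010111
  pos 8: 101110 XOR 101001 = 000111
  pos 11: 111000 XOR 101001 = 010001
Remainder (last 5 bits) = 10001. This is the CRC / FCS.

10001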